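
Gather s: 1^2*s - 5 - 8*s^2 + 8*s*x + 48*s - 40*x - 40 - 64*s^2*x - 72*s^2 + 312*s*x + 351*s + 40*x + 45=s^2*(-64*x - 80) + s*(320*x + 400)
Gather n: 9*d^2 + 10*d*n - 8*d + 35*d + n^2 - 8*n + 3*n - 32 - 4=9*d^2 + 27*d + n^2 + n*(10*d - 5) - 36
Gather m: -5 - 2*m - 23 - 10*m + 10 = -12*m - 18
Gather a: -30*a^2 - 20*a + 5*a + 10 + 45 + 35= -30*a^2 - 15*a + 90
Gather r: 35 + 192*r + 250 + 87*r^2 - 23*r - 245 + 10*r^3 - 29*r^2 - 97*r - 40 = 10*r^3 + 58*r^2 + 72*r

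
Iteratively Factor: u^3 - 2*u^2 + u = (u - 1)*(u^2 - u) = (u - 1)^2*(u)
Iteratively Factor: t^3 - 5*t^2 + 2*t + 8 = (t + 1)*(t^2 - 6*t + 8) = (t - 2)*(t + 1)*(t - 4)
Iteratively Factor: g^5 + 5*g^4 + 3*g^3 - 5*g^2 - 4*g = (g - 1)*(g^4 + 6*g^3 + 9*g^2 + 4*g) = (g - 1)*(g + 1)*(g^3 + 5*g^2 + 4*g) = g*(g - 1)*(g + 1)*(g^2 + 5*g + 4) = g*(g - 1)*(g + 1)^2*(g + 4)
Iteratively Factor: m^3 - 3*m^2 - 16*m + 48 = (m - 4)*(m^2 + m - 12) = (m - 4)*(m + 4)*(m - 3)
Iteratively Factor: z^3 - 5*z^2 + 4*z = (z - 1)*(z^2 - 4*z) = (z - 4)*(z - 1)*(z)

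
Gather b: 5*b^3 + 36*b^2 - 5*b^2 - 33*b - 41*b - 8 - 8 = 5*b^3 + 31*b^2 - 74*b - 16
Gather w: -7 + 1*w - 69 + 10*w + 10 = 11*w - 66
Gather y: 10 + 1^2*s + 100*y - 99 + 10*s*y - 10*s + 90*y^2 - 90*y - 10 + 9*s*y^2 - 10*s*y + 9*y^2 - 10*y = -9*s + y^2*(9*s + 99) - 99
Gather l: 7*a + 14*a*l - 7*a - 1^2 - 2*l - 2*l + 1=l*(14*a - 4)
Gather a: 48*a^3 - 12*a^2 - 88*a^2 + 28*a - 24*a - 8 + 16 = 48*a^3 - 100*a^2 + 4*a + 8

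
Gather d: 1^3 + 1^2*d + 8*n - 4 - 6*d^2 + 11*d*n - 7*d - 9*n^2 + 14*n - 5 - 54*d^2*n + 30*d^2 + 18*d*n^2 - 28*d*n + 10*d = d^2*(24 - 54*n) + d*(18*n^2 - 17*n + 4) - 9*n^2 + 22*n - 8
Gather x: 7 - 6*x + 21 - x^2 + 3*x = -x^2 - 3*x + 28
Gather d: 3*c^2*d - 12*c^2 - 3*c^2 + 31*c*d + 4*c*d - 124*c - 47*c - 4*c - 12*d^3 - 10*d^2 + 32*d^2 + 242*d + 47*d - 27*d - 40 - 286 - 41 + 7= -15*c^2 - 175*c - 12*d^3 + 22*d^2 + d*(3*c^2 + 35*c + 262) - 360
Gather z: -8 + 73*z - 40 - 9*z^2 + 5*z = -9*z^2 + 78*z - 48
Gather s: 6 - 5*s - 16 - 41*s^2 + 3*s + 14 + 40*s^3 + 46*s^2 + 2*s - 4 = 40*s^3 + 5*s^2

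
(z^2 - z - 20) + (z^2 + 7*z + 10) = 2*z^2 + 6*z - 10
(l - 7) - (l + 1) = -8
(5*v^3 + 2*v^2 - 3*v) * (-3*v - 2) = -15*v^4 - 16*v^3 + 5*v^2 + 6*v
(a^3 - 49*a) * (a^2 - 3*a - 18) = a^5 - 3*a^4 - 67*a^3 + 147*a^2 + 882*a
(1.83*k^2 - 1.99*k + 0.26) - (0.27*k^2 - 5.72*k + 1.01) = 1.56*k^2 + 3.73*k - 0.75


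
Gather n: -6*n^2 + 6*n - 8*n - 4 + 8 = -6*n^2 - 2*n + 4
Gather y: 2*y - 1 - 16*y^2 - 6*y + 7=-16*y^2 - 4*y + 6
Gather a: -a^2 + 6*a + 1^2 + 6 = -a^2 + 6*a + 7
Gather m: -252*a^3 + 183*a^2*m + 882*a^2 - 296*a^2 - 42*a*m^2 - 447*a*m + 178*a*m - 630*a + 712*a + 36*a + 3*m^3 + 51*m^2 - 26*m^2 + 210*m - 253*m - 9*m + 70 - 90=-252*a^3 + 586*a^2 + 118*a + 3*m^3 + m^2*(25 - 42*a) + m*(183*a^2 - 269*a - 52) - 20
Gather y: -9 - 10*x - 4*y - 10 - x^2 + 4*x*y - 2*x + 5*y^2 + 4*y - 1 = -x^2 + 4*x*y - 12*x + 5*y^2 - 20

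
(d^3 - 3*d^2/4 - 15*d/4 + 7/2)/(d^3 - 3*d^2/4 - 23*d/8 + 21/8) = 2*(4*d^2 + d - 14)/(8*d^2 + 2*d - 21)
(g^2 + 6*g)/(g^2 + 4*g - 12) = g/(g - 2)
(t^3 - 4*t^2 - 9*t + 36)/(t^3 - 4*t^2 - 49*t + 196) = (t^2 - 9)/(t^2 - 49)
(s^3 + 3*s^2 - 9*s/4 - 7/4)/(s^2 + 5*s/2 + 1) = (2*s^2 + 5*s - 7)/(2*(s + 2))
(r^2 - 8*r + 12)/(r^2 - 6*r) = (r - 2)/r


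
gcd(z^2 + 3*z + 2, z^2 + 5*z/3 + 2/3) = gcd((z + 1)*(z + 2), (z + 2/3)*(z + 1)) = z + 1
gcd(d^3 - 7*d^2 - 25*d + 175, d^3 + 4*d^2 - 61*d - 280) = d + 5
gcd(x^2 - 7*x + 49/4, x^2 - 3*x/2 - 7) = x - 7/2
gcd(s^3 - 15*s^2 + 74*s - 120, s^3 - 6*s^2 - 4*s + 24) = s - 6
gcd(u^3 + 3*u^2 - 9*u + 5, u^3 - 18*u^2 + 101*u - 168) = 1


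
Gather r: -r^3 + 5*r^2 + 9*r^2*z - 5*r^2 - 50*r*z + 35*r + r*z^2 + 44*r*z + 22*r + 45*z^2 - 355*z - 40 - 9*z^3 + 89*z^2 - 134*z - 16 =-r^3 + 9*r^2*z + r*(z^2 - 6*z + 57) - 9*z^3 + 134*z^2 - 489*z - 56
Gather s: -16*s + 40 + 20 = 60 - 16*s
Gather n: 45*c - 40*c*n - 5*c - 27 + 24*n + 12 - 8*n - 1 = 40*c + n*(16 - 40*c) - 16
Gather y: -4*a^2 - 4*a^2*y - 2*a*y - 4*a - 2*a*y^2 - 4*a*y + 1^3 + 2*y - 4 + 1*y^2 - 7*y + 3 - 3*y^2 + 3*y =-4*a^2 - 4*a + y^2*(-2*a - 2) + y*(-4*a^2 - 6*a - 2)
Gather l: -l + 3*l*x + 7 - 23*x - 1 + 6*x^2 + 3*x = l*(3*x - 1) + 6*x^2 - 20*x + 6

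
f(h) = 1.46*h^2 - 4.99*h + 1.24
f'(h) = 2.92*h - 4.99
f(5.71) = 20.35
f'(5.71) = 11.68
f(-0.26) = 2.64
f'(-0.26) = -5.75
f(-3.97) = 44.06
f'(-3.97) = -16.58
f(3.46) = 1.45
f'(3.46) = 5.11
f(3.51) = 1.71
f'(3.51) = 5.26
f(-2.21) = 19.40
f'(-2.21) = -11.44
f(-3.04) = 29.90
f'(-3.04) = -13.87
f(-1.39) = 11.00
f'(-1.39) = -9.05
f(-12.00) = 271.36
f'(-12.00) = -40.03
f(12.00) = 151.60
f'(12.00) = 30.05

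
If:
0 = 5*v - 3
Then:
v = 3/5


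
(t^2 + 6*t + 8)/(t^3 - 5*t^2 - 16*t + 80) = (t + 2)/(t^2 - 9*t + 20)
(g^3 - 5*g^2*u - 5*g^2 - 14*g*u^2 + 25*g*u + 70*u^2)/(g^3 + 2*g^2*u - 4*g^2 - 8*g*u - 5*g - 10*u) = (g - 7*u)/(g + 1)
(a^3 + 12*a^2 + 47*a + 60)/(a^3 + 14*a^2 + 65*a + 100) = (a + 3)/(a + 5)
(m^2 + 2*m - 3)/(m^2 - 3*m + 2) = (m + 3)/(m - 2)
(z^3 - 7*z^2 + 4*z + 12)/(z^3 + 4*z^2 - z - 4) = (z^2 - 8*z + 12)/(z^2 + 3*z - 4)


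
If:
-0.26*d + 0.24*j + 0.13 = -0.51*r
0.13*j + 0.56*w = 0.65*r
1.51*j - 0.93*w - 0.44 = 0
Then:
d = 2.500078372977*w + 0.883290881304126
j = 0.615894039735099*w + 0.291390728476821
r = 0.984717269485481*w + 0.0582781456953642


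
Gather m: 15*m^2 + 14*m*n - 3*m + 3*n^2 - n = 15*m^2 + m*(14*n - 3) + 3*n^2 - n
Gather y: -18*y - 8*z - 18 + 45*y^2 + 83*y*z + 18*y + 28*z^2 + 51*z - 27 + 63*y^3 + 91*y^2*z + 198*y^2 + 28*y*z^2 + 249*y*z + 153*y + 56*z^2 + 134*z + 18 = 63*y^3 + y^2*(91*z + 243) + y*(28*z^2 + 332*z + 153) + 84*z^2 + 177*z - 27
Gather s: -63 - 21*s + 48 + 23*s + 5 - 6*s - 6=-4*s - 16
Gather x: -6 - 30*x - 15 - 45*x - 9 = -75*x - 30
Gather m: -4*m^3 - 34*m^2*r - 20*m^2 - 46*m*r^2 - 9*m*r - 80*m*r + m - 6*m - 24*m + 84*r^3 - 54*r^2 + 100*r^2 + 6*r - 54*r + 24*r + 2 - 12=-4*m^3 + m^2*(-34*r - 20) + m*(-46*r^2 - 89*r - 29) + 84*r^3 + 46*r^2 - 24*r - 10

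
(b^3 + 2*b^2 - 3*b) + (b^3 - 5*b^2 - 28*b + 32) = 2*b^3 - 3*b^2 - 31*b + 32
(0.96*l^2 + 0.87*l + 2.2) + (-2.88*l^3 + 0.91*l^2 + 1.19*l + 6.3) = -2.88*l^3 + 1.87*l^2 + 2.06*l + 8.5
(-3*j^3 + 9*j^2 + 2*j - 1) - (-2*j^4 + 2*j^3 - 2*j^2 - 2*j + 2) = 2*j^4 - 5*j^3 + 11*j^2 + 4*j - 3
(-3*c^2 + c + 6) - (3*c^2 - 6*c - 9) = -6*c^2 + 7*c + 15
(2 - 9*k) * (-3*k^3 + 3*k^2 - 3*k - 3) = 27*k^4 - 33*k^3 + 33*k^2 + 21*k - 6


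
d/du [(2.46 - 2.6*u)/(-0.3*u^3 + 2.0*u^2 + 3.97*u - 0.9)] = (-1.56*u^3 + 7.414*u^2 - 9.84*u - 7.4262)/(0.09*u^6 - 1.2*u^5 + 1.618*u^4 + 16.42*u^3 + 12.1609*u^2 - 7.146*u + 0.81)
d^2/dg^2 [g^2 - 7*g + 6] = 2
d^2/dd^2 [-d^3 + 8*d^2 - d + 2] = 16 - 6*d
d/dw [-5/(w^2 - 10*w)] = 10*(w - 5)/(w^2*(w - 10)^2)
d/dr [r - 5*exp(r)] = 1 - 5*exp(r)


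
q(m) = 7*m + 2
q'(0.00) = 7.00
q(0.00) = 2.00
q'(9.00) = 7.00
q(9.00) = 65.00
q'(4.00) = 7.00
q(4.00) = 30.00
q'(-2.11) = 7.00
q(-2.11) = -12.77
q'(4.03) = 7.00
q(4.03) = 30.21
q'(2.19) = 7.00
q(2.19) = 17.33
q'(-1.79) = 7.00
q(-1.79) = -10.53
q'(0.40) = 7.00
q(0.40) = 4.80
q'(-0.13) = 7.00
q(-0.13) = 1.09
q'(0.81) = 7.00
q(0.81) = 7.67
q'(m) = 7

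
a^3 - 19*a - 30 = (a - 5)*(a + 2)*(a + 3)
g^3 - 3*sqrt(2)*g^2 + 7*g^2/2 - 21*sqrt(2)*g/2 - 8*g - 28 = (g + 7/2)*(g - 4*sqrt(2))*(g + sqrt(2))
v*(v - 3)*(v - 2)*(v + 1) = v^4 - 4*v^3 + v^2 + 6*v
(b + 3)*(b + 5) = b^2 + 8*b + 15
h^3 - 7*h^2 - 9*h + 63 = (h - 7)*(h - 3)*(h + 3)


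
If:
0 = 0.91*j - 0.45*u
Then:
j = 0.494505494505495*u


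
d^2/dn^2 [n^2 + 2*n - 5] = 2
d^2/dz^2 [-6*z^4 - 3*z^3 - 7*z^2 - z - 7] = -72*z^2 - 18*z - 14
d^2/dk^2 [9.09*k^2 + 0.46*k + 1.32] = 18.1800000000000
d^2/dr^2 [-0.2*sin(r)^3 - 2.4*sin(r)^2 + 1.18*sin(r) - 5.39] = -1.03*sin(r) - 0.45*sin(3*r) - 4.8*cos(2*r)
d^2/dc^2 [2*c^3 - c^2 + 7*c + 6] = 12*c - 2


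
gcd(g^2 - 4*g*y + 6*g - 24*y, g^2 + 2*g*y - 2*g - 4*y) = 1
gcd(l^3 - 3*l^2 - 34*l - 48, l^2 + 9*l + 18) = l + 3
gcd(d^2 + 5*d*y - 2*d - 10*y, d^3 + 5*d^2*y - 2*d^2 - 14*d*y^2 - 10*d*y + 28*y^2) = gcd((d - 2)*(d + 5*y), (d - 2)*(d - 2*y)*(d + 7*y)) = d - 2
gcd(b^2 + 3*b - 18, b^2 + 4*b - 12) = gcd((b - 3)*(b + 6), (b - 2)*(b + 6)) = b + 6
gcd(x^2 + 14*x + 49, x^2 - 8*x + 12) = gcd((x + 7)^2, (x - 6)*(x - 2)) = 1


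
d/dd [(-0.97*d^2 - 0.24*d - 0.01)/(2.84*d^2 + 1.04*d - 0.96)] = (-0.3272*d^2 + 1.9192*d + 0.2408)/(8.0656*d^4 + 5.9072*d^3 - 4.3712*d^2 - 1.9968*d + 0.9216)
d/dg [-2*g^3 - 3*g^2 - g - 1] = -6*g^2 - 6*g - 1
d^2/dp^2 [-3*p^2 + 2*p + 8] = -6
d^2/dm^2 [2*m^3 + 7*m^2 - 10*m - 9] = 12*m + 14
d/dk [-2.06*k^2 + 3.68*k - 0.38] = 3.68 - 4.12*k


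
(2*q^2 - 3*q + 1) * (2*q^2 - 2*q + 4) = 4*q^4 - 10*q^3 + 16*q^2 - 14*q + 4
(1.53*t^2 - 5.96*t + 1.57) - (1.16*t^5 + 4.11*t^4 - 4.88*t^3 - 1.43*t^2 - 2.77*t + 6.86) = -1.16*t^5 - 4.11*t^4 + 4.88*t^3 + 2.96*t^2 - 3.19*t - 5.29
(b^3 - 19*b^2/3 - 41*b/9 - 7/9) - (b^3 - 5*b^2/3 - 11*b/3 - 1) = -14*b^2/3 - 8*b/9 + 2/9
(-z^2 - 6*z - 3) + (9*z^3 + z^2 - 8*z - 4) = 9*z^3 - 14*z - 7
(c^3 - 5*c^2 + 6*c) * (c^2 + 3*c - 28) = c^5 - 2*c^4 - 37*c^3 + 158*c^2 - 168*c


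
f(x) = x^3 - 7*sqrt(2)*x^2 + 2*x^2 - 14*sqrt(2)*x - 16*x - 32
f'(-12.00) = 585.79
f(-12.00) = -2467.94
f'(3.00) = -56.20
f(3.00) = -183.49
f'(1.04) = -48.99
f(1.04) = -76.65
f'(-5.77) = 155.24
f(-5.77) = -280.54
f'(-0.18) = -32.86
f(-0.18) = -25.82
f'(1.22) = -50.61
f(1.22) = -85.62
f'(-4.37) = 90.53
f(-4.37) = -109.87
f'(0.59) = -44.08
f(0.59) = -55.67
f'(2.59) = -56.59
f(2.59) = -160.34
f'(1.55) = -53.08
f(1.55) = -102.74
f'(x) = 3*x^2 - 14*sqrt(2)*x + 4*x - 14*sqrt(2) - 16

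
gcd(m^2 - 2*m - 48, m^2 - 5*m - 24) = m - 8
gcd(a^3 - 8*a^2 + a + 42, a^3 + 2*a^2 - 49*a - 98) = a^2 - 5*a - 14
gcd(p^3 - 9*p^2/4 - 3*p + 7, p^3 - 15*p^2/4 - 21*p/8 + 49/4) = p^2 - p/4 - 7/2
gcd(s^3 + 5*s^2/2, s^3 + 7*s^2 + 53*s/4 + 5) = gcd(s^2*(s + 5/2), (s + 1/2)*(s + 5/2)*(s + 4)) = s + 5/2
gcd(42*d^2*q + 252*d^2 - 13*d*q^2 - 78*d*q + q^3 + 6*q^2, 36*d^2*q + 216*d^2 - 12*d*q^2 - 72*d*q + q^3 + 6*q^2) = -6*d*q - 36*d + q^2 + 6*q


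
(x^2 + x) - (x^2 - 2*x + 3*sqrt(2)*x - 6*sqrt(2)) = -3*sqrt(2)*x + 3*x + 6*sqrt(2)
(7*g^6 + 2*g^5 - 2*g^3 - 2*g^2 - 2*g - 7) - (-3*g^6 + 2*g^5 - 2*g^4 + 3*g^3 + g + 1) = 10*g^6 + 2*g^4 - 5*g^3 - 2*g^2 - 3*g - 8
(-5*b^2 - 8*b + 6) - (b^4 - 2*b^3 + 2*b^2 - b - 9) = -b^4 + 2*b^3 - 7*b^2 - 7*b + 15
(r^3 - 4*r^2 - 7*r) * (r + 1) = r^4 - 3*r^3 - 11*r^2 - 7*r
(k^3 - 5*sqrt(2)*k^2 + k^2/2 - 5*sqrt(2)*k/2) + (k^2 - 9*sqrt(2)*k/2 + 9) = k^3 - 5*sqrt(2)*k^2 + 3*k^2/2 - 7*sqrt(2)*k + 9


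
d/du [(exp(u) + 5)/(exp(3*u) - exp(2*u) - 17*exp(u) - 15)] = ((exp(u) + 5)*(-3*exp(2*u) + 2*exp(u) + 17) + exp(3*u) - exp(2*u) - 17*exp(u) - 15)*exp(u)/(-exp(3*u) + exp(2*u) + 17*exp(u) + 15)^2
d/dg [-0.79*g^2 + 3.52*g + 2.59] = 3.52 - 1.58*g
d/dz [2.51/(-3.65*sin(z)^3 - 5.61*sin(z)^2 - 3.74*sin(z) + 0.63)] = (27.4845*sin(z)^2 + 28.1622*sin(z) + 9.3874)*cos(z)/(3.65*sin(z)^3 + 5.61*sin(z)^2 + 3.74*sin(z) - 0.63)^2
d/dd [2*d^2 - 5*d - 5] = 4*d - 5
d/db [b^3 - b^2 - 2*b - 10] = 3*b^2 - 2*b - 2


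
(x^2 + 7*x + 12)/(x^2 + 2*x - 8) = (x + 3)/(x - 2)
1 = 1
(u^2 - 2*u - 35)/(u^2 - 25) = (u - 7)/(u - 5)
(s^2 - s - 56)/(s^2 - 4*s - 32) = (s + 7)/(s + 4)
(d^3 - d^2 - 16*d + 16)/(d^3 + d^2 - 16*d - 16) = (d - 1)/(d + 1)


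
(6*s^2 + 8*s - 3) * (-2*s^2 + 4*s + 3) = -12*s^4 + 8*s^3 + 56*s^2 + 12*s - 9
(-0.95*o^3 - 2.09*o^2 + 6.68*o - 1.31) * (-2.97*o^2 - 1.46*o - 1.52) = 2.8215*o^5 + 7.5943*o^4 - 15.3442*o^3 - 2.6853*o^2 - 8.241*o + 1.9912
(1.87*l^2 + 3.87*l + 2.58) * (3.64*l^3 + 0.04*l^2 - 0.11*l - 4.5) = 6.8068*l^5 + 14.1616*l^4 + 9.3403*l^3 - 8.7375*l^2 - 17.6988*l - 11.61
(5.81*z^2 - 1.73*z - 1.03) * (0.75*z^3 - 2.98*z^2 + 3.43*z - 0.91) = 4.3575*z^5 - 18.6113*z^4 + 24.3112*z^3 - 8.1516*z^2 - 1.9586*z + 0.9373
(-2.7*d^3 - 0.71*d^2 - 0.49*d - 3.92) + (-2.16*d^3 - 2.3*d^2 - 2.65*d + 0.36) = -4.86*d^3 - 3.01*d^2 - 3.14*d - 3.56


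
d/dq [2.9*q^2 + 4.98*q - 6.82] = 5.8*q + 4.98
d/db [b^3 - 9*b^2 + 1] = 3*b*(b - 6)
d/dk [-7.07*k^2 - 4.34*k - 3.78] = -14.14*k - 4.34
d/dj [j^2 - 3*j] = 2*j - 3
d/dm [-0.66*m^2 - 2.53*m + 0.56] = -1.32*m - 2.53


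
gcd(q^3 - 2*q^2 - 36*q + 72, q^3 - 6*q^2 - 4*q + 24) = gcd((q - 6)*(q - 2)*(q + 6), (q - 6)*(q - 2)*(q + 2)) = q^2 - 8*q + 12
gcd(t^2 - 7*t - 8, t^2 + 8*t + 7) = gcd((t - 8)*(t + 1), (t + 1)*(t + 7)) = t + 1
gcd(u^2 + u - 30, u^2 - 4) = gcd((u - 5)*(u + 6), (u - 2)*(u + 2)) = 1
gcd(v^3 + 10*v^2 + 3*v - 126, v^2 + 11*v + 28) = v + 7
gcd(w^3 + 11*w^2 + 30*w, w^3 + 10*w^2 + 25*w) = w^2 + 5*w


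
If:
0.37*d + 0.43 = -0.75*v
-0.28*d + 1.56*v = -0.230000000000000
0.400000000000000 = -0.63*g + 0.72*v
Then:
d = -0.63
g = -0.93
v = -0.26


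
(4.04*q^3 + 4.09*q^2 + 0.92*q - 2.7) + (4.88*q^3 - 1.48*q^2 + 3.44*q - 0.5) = 8.92*q^3 + 2.61*q^2 + 4.36*q - 3.2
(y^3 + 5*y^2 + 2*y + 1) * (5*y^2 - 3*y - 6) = 5*y^5 + 22*y^4 - 11*y^3 - 31*y^2 - 15*y - 6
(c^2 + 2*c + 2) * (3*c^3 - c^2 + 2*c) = 3*c^5 + 5*c^4 + 6*c^3 + 2*c^2 + 4*c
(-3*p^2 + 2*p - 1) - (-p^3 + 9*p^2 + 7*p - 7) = p^3 - 12*p^2 - 5*p + 6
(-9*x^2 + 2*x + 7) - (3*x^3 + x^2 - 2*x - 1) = -3*x^3 - 10*x^2 + 4*x + 8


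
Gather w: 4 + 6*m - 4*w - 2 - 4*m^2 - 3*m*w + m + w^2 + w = -4*m^2 + 7*m + w^2 + w*(-3*m - 3) + 2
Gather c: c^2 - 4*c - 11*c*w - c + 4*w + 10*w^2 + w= c^2 + c*(-11*w - 5) + 10*w^2 + 5*w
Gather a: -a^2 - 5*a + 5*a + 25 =25 - a^2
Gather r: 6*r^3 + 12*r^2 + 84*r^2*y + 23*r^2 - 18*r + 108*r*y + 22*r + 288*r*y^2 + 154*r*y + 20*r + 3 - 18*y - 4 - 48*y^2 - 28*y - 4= 6*r^3 + r^2*(84*y + 35) + r*(288*y^2 + 262*y + 24) - 48*y^2 - 46*y - 5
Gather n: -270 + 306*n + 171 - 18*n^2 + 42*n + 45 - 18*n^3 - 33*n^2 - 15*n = -18*n^3 - 51*n^2 + 333*n - 54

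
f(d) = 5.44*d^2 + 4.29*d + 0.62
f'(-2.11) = -18.67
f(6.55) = 262.11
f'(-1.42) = -11.16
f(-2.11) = 15.79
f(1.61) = 21.63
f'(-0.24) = 1.68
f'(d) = 10.88*d + 4.29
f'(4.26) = 50.64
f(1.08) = 11.60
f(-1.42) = 5.50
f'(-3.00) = -28.35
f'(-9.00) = -93.63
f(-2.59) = 26.00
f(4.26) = 117.62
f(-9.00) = 402.65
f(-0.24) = -0.10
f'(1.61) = 21.81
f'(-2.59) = -23.89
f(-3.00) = 36.71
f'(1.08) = 16.04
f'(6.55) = 75.55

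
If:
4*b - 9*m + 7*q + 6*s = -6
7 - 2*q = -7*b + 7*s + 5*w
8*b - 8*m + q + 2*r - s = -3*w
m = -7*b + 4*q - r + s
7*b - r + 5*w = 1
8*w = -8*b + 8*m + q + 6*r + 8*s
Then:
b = -37072/82989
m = 580/27663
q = -49943/82989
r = 121189/165978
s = 1735/55326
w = 17915/18442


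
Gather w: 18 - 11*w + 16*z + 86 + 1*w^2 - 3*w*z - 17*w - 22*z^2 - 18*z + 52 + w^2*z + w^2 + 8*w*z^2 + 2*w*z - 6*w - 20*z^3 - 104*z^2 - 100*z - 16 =w^2*(z + 2) + w*(8*z^2 - z - 34) - 20*z^3 - 126*z^2 - 102*z + 140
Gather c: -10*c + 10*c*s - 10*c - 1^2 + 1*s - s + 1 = c*(10*s - 20)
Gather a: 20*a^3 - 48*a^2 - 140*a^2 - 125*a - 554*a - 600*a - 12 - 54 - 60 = 20*a^3 - 188*a^2 - 1279*a - 126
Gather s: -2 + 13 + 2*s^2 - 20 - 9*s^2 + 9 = -7*s^2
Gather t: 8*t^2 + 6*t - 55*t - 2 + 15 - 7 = 8*t^2 - 49*t + 6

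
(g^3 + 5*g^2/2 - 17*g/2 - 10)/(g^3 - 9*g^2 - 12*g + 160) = (2*g^2 - 3*g - 5)/(2*(g^2 - 13*g + 40))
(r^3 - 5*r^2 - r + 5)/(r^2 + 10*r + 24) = (r^3 - 5*r^2 - r + 5)/(r^2 + 10*r + 24)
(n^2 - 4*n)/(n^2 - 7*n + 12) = n/(n - 3)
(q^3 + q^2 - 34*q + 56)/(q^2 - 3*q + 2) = (q^2 + 3*q - 28)/(q - 1)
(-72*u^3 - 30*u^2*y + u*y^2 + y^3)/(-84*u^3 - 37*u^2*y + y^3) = (-6*u + y)/(-7*u + y)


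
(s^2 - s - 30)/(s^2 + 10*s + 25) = (s - 6)/(s + 5)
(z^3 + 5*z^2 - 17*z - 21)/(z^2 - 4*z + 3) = (z^2 + 8*z + 7)/(z - 1)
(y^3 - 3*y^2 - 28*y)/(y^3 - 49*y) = (y + 4)/(y + 7)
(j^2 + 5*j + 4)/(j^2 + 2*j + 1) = (j + 4)/(j + 1)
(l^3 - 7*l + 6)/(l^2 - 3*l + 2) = l + 3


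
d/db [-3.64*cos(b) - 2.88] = 3.64*sin(b)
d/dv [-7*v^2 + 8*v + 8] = 8 - 14*v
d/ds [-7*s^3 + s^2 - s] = -21*s^2 + 2*s - 1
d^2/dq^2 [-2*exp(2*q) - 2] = -8*exp(2*q)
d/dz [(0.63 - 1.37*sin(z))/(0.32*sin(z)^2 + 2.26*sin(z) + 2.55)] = (0.4384*sin(z)^2 - 0.4032*sin(z) - 4.9173)*cos(z)/(0.1024*sin(z)^4 + 1.4464*sin(z)^3 + 6.7396*sin(z)^2 + 11.526*sin(z) + 6.5025)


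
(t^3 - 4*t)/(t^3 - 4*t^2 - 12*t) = (t - 2)/(t - 6)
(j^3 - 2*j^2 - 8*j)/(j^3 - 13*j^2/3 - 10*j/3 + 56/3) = 3*j/(3*j - 7)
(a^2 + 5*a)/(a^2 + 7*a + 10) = a/(a + 2)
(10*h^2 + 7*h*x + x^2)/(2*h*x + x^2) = (5*h + x)/x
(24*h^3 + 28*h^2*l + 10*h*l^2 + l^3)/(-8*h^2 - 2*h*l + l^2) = (-12*h^2 - 8*h*l - l^2)/(4*h - l)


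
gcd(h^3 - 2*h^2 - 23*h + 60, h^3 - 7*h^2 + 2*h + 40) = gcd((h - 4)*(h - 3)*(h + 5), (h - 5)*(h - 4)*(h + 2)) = h - 4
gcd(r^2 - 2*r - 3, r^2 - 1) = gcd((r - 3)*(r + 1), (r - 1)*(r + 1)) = r + 1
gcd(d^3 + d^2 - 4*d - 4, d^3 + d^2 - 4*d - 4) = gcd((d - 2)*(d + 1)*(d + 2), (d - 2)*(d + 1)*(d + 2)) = d^3 + d^2 - 4*d - 4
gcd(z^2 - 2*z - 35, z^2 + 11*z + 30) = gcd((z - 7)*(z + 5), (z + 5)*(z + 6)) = z + 5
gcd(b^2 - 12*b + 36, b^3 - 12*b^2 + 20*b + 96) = b - 6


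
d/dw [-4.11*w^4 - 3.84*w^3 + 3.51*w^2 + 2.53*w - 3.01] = -16.44*w^3 - 11.52*w^2 + 7.02*w + 2.53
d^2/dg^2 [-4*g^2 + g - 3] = -8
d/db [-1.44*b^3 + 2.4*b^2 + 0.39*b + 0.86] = -4.32*b^2 + 4.8*b + 0.39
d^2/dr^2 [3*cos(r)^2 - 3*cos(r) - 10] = 3*cos(r) - 6*cos(2*r)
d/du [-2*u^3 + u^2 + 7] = 2*u*(1 - 3*u)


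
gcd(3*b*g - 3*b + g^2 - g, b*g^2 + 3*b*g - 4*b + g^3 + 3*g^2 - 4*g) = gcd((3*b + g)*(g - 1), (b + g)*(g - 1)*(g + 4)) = g - 1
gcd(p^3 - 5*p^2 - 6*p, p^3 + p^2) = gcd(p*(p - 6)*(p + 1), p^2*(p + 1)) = p^2 + p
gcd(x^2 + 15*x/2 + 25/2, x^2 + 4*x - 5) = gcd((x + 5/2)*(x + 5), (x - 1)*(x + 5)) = x + 5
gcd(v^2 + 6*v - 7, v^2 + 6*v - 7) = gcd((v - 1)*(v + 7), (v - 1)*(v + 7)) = v^2 + 6*v - 7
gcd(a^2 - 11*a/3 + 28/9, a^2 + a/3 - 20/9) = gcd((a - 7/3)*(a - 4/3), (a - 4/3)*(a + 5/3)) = a - 4/3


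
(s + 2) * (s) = s^2 + 2*s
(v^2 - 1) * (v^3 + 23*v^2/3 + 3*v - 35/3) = v^5 + 23*v^4/3 + 2*v^3 - 58*v^2/3 - 3*v + 35/3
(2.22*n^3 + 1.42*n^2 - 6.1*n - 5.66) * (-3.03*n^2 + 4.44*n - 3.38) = -6.7266*n^5 + 5.5542*n^4 + 17.2842*n^3 - 14.7338*n^2 - 4.5124*n + 19.1308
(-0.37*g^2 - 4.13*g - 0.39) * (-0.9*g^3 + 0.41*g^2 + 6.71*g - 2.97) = 0.333*g^5 + 3.5653*g^4 - 3.825*g^3 - 26.7733*g^2 + 9.6492*g + 1.1583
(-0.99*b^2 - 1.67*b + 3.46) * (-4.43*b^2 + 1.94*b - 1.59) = 4.3857*b^4 + 5.4775*b^3 - 16.9935*b^2 + 9.3677*b - 5.5014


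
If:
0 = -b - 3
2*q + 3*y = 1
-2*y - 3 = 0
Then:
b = -3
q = 11/4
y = -3/2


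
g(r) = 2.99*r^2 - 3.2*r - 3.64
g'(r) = 5.98*r - 3.2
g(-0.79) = 0.75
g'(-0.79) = -7.92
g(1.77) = 0.06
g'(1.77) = 7.38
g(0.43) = -4.46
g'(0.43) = -0.63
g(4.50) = 42.51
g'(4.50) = 23.71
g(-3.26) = 38.57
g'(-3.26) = -22.69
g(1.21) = -3.13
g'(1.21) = 4.04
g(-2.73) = 27.38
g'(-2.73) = -19.53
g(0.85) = -4.20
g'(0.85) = 1.88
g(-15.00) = 717.11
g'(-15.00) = -92.90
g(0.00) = -3.64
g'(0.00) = -3.20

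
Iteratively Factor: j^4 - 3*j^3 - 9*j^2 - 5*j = (j)*(j^3 - 3*j^2 - 9*j - 5) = j*(j + 1)*(j^2 - 4*j - 5) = j*(j + 1)^2*(j - 5)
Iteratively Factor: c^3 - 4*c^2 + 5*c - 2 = (c - 1)*(c^2 - 3*c + 2) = (c - 1)^2*(c - 2)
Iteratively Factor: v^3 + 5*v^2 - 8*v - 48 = (v + 4)*(v^2 + v - 12) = (v - 3)*(v + 4)*(v + 4)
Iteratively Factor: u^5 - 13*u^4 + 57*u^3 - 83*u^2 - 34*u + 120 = (u - 5)*(u^4 - 8*u^3 + 17*u^2 + 2*u - 24) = (u - 5)*(u + 1)*(u^3 - 9*u^2 + 26*u - 24) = (u - 5)*(u - 2)*(u + 1)*(u^2 - 7*u + 12) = (u - 5)*(u - 3)*(u - 2)*(u + 1)*(u - 4)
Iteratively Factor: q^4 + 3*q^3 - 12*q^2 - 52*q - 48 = (q + 3)*(q^3 - 12*q - 16) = (q + 2)*(q + 3)*(q^2 - 2*q - 8) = (q + 2)^2*(q + 3)*(q - 4)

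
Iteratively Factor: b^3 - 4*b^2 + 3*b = (b)*(b^2 - 4*b + 3) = b*(b - 3)*(b - 1)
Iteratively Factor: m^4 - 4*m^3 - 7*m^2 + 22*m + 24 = (m + 2)*(m^3 - 6*m^2 + 5*m + 12) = (m - 4)*(m + 2)*(m^2 - 2*m - 3) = (m - 4)*(m + 1)*(m + 2)*(m - 3)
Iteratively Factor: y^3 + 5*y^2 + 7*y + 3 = (y + 1)*(y^2 + 4*y + 3) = (y + 1)*(y + 3)*(y + 1)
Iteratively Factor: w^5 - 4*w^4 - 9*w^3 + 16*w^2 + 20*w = (w - 5)*(w^4 + w^3 - 4*w^2 - 4*w) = (w - 5)*(w + 1)*(w^3 - 4*w) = (w - 5)*(w - 2)*(w + 1)*(w^2 + 2*w) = (w - 5)*(w - 2)*(w + 1)*(w + 2)*(w)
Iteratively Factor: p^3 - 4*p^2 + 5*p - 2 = (p - 1)*(p^2 - 3*p + 2) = (p - 2)*(p - 1)*(p - 1)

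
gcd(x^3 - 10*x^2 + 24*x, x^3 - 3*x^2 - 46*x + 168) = x^2 - 10*x + 24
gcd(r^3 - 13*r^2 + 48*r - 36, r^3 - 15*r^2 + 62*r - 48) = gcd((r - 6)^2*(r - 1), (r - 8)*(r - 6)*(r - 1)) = r^2 - 7*r + 6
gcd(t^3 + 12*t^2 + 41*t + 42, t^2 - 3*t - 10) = t + 2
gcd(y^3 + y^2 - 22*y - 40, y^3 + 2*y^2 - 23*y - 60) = y^2 - y - 20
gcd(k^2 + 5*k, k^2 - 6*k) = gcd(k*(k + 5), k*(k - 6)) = k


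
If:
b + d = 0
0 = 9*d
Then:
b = 0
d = 0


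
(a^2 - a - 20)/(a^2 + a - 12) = (a - 5)/(a - 3)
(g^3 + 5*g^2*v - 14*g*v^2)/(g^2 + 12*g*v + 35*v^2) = g*(g - 2*v)/(g + 5*v)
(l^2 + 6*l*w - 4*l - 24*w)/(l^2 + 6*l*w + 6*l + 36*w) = (l - 4)/(l + 6)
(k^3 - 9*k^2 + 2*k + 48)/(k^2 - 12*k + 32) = (k^2 - k - 6)/(k - 4)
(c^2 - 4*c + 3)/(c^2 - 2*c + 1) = (c - 3)/(c - 1)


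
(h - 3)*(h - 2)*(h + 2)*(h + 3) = h^4 - 13*h^2 + 36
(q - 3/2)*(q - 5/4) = q^2 - 11*q/4 + 15/8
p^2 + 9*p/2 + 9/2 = (p + 3/2)*(p + 3)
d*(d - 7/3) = d^2 - 7*d/3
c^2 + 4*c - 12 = (c - 2)*(c + 6)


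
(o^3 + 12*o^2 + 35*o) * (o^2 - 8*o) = o^5 + 4*o^4 - 61*o^3 - 280*o^2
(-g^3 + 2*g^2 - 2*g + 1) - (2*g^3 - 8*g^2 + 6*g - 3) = -3*g^3 + 10*g^2 - 8*g + 4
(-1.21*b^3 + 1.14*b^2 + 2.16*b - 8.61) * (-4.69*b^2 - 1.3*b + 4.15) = 5.6749*b^5 - 3.7736*b^4 - 16.6339*b^3 + 42.3039*b^2 + 20.157*b - 35.7315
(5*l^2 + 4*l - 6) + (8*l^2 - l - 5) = 13*l^2 + 3*l - 11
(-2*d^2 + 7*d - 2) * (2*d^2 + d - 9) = -4*d^4 + 12*d^3 + 21*d^2 - 65*d + 18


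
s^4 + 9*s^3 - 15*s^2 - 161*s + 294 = (s - 3)*(s - 2)*(s + 7)^2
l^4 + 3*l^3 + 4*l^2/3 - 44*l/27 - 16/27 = (l - 2/3)*(l + 1/3)*(l + 4/3)*(l + 2)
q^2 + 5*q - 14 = (q - 2)*(q + 7)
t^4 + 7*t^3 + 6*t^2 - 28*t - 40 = (t - 2)*(t + 2)^2*(t + 5)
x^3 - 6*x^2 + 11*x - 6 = (x - 3)*(x - 2)*(x - 1)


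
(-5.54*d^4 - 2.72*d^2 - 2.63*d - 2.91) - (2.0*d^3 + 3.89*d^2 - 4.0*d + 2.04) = -5.54*d^4 - 2.0*d^3 - 6.61*d^2 + 1.37*d - 4.95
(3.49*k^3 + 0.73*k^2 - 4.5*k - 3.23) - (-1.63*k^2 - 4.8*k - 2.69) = 3.49*k^3 + 2.36*k^2 + 0.3*k - 0.54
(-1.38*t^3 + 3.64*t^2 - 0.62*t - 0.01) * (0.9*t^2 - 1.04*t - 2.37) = -1.242*t^5 + 4.7112*t^4 - 1.073*t^3 - 7.991*t^2 + 1.4798*t + 0.0237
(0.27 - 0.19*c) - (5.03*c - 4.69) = 4.96 - 5.22*c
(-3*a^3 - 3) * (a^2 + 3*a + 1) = -3*a^5 - 9*a^4 - 3*a^3 - 3*a^2 - 9*a - 3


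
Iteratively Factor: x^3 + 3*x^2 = (x)*(x^2 + 3*x) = x^2*(x + 3)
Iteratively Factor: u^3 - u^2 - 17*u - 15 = (u - 5)*(u^2 + 4*u + 3) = (u - 5)*(u + 1)*(u + 3)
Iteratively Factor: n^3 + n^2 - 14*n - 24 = (n - 4)*(n^2 + 5*n + 6) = (n - 4)*(n + 2)*(n + 3)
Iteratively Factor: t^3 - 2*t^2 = (t)*(t^2 - 2*t) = t*(t - 2)*(t)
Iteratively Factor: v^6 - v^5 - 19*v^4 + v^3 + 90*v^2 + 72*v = (v)*(v^5 - v^4 - 19*v^3 + v^2 + 90*v + 72) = v*(v + 1)*(v^4 - 2*v^3 - 17*v^2 + 18*v + 72) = v*(v + 1)*(v + 3)*(v^3 - 5*v^2 - 2*v + 24) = v*(v + 1)*(v + 2)*(v + 3)*(v^2 - 7*v + 12) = v*(v - 4)*(v + 1)*(v + 2)*(v + 3)*(v - 3)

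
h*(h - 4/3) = h^2 - 4*h/3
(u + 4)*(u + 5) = u^2 + 9*u + 20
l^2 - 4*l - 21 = (l - 7)*(l + 3)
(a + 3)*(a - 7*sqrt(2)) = a^2 - 7*sqrt(2)*a + 3*a - 21*sqrt(2)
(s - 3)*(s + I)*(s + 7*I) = s^3 - 3*s^2 + 8*I*s^2 - 7*s - 24*I*s + 21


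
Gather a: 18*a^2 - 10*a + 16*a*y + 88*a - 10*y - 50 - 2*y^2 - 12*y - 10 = 18*a^2 + a*(16*y + 78) - 2*y^2 - 22*y - 60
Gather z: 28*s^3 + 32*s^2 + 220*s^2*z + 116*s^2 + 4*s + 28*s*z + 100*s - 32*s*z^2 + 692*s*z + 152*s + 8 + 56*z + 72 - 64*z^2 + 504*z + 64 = 28*s^3 + 148*s^2 + 256*s + z^2*(-32*s - 64) + z*(220*s^2 + 720*s + 560) + 144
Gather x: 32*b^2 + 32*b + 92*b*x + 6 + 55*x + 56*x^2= 32*b^2 + 32*b + 56*x^2 + x*(92*b + 55) + 6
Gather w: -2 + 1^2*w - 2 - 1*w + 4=0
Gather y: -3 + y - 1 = y - 4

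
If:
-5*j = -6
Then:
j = 6/5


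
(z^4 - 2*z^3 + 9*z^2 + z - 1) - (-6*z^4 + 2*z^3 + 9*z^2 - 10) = 7*z^4 - 4*z^3 + z + 9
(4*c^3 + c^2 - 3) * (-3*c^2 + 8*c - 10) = -12*c^5 + 29*c^4 - 32*c^3 - c^2 - 24*c + 30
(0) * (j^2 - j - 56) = 0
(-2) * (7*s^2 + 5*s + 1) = -14*s^2 - 10*s - 2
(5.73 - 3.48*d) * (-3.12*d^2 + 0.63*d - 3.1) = 10.8576*d^3 - 20.07*d^2 + 14.3979*d - 17.763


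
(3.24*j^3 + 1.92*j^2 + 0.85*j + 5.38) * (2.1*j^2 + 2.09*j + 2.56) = 6.804*j^5 + 10.8036*j^4 + 14.0922*j^3 + 17.9897*j^2 + 13.4202*j + 13.7728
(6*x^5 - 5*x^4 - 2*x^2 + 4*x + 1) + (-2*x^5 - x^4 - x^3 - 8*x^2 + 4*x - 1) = 4*x^5 - 6*x^4 - x^3 - 10*x^2 + 8*x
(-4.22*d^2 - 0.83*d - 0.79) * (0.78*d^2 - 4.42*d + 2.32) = -3.2916*d^4 + 18.005*d^3 - 6.738*d^2 + 1.5662*d - 1.8328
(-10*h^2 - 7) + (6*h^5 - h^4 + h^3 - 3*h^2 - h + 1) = 6*h^5 - h^4 + h^3 - 13*h^2 - h - 6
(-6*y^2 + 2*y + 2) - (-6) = -6*y^2 + 2*y + 8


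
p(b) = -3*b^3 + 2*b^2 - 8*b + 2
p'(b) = -9*b^2 + 4*b - 8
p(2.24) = -39.60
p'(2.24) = -44.20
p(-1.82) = 41.27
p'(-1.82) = -45.09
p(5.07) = -378.12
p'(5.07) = -219.06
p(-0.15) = 3.26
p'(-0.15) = -8.80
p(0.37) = -0.84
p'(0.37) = -7.75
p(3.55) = -135.41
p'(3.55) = -107.22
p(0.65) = -3.18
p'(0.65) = -9.20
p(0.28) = -0.15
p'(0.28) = -7.59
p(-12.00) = 5570.00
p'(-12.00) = -1352.00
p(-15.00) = 10697.00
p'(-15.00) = -2093.00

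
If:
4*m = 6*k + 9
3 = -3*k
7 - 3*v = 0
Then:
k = -1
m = 3/4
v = 7/3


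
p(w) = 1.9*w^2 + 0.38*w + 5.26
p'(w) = 3.8*w + 0.38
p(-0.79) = 6.15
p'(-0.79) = -2.62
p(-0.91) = 6.49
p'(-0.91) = -3.08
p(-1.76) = 10.48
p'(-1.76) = -6.31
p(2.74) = 20.57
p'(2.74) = 10.79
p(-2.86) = 19.71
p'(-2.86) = -10.49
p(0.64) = 6.28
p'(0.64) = 2.81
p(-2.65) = 17.60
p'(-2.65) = -9.69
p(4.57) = 46.68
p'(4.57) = 17.75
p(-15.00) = 427.06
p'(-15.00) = -56.62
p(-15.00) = 427.06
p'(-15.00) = -56.62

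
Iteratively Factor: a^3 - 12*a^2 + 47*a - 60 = (a - 4)*(a^2 - 8*a + 15) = (a - 4)*(a - 3)*(a - 5)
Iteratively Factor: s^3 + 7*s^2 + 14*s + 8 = (s + 2)*(s^2 + 5*s + 4) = (s + 1)*(s + 2)*(s + 4)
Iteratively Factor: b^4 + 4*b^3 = (b)*(b^3 + 4*b^2) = b*(b + 4)*(b^2) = b^2*(b + 4)*(b)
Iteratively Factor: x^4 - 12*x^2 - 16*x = (x)*(x^3 - 12*x - 16) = x*(x + 2)*(x^2 - 2*x - 8) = x*(x - 4)*(x + 2)*(x + 2)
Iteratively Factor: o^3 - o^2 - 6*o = (o)*(o^2 - o - 6) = o*(o - 3)*(o + 2)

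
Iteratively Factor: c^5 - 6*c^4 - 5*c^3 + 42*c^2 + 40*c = (c + 2)*(c^4 - 8*c^3 + 11*c^2 + 20*c) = (c + 1)*(c + 2)*(c^3 - 9*c^2 + 20*c) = (c - 4)*(c + 1)*(c + 2)*(c^2 - 5*c) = (c - 5)*(c - 4)*(c + 1)*(c + 2)*(c)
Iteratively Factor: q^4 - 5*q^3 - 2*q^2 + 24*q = (q - 3)*(q^3 - 2*q^2 - 8*q) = q*(q - 3)*(q^2 - 2*q - 8) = q*(q - 4)*(q - 3)*(q + 2)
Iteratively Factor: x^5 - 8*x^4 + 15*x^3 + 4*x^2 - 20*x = (x)*(x^4 - 8*x^3 + 15*x^2 + 4*x - 20) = x*(x - 2)*(x^3 - 6*x^2 + 3*x + 10) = x*(x - 5)*(x - 2)*(x^2 - x - 2) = x*(x - 5)*(x - 2)*(x + 1)*(x - 2)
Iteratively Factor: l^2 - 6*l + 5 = (l - 5)*(l - 1)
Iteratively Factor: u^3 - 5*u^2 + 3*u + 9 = (u - 3)*(u^2 - 2*u - 3) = (u - 3)^2*(u + 1)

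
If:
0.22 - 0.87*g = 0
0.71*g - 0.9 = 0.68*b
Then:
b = -1.06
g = 0.25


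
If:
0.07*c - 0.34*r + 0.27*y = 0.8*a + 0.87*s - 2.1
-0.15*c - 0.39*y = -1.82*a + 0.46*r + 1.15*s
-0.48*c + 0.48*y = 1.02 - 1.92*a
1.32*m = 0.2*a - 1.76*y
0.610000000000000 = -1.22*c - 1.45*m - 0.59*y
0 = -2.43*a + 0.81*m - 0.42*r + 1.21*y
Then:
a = 0.35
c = -2.31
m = 2.16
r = -2.42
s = 2.36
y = -1.58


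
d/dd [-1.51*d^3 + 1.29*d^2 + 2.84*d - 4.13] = -4.53*d^2 + 2.58*d + 2.84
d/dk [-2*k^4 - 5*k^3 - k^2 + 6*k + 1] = -8*k^3 - 15*k^2 - 2*k + 6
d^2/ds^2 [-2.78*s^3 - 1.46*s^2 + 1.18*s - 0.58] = -16.68*s - 2.92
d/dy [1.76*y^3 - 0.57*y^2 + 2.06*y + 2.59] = 5.28*y^2 - 1.14*y + 2.06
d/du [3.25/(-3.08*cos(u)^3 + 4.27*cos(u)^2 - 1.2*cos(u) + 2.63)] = (-30.03*cos(u)^2 + 27.755*cos(u) - 3.9)*sin(u)/(3.08*cos(u)^3 - 4.27*cos(u)^2 + 1.2*cos(u) - 2.63)^2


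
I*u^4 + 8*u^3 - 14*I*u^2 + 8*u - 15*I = (u - 5*I)*(u - 3*I)*(u + I)*(I*u + 1)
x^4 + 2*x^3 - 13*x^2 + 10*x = x*(x - 2)*(x - 1)*(x + 5)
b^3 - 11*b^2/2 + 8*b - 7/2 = (b - 7/2)*(b - 1)^2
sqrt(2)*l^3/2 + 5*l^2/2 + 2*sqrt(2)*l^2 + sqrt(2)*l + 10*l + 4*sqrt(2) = (l + 4)*(l + 2*sqrt(2))*(sqrt(2)*l/2 + 1/2)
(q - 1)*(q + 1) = q^2 - 1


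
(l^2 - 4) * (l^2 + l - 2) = l^4 + l^3 - 6*l^2 - 4*l + 8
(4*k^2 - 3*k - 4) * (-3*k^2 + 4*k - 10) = -12*k^4 + 25*k^3 - 40*k^2 + 14*k + 40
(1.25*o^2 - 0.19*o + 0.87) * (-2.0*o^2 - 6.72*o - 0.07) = -2.5*o^4 - 8.02*o^3 - 0.5507*o^2 - 5.8331*o - 0.0609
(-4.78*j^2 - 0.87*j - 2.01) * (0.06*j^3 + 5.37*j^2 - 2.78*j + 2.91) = -0.2868*j^5 - 25.7208*j^4 + 8.4959*j^3 - 22.2849*j^2 + 3.0561*j - 5.8491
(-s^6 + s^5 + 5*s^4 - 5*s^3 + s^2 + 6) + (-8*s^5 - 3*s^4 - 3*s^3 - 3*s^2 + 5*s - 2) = -s^6 - 7*s^5 + 2*s^4 - 8*s^3 - 2*s^2 + 5*s + 4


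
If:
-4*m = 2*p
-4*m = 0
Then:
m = 0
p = 0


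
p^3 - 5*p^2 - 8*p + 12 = (p - 6)*(p - 1)*(p + 2)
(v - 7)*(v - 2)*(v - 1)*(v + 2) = v^4 - 8*v^3 + 3*v^2 + 32*v - 28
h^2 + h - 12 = (h - 3)*(h + 4)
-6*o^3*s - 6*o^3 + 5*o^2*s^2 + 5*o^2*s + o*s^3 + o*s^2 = (-o + s)*(6*o + s)*(o*s + o)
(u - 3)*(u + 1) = u^2 - 2*u - 3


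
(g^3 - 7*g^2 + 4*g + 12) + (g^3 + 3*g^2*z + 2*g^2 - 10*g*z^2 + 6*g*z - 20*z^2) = 2*g^3 + 3*g^2*z - 5*g^2 - 10*g*z^2 + 6*g*z + 4*g - 20*z^2 + 12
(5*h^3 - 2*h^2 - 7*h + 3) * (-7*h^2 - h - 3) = -35*h^5 + 9*h^4 + 36*h^3 - 8*h^2 + 18*h - 9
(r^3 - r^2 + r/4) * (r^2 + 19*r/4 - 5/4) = r^5 + 15*r^4/4 - 23*r^3/4 + 39*r^2/16 - 5*r/16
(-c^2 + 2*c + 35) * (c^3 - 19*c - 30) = -c^5 + 2*c^4 + 54*c^3 - 8*c^2 - 725*c - 1050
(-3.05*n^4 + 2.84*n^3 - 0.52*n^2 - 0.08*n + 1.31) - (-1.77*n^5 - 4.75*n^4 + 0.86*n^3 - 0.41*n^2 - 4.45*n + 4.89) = 1.77*n^5 + 1.7*n^4 + 1.98*n^3 - 0.11*n^2 + 4.37*n - 3.58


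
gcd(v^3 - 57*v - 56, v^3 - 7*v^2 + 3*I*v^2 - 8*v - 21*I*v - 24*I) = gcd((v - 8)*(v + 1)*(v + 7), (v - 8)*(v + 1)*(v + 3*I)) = v^2 - 7*v - 8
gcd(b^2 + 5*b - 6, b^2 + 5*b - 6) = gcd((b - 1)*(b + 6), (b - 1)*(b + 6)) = b^2 + 5*b - 6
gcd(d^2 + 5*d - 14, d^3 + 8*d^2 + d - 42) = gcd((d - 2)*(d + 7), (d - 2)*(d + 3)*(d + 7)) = d^2 + 5*d - 14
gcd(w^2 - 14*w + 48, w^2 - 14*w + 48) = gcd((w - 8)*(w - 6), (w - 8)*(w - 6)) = w^2 - 14*w + 48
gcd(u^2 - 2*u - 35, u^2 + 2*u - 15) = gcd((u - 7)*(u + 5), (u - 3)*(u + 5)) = u + 5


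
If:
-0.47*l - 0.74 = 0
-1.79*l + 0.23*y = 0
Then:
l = -1.57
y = -12.25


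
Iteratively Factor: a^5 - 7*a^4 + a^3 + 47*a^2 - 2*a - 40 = (a + 1)*(a^4 - 8*a^3 + 9*a^2 + 38*a - 40) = (a - 4)*(a + 1)*(a^3 - 4*a^2 - 7*a + 10) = (a - 4)*(a + 1)*(a + 2)*(a^2 - 6*a + 5) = (a - 5)*(a - 4)*(a + 1)*(a + 2)*(a - 1)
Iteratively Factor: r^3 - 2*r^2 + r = (r - 1)*(r^2 - r) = (r - 1)^2*(r)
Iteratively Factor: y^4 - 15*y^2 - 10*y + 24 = (y - 1)*(y^3 + y^2 - 14*y - 24) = (y - 1)*(y + 2)*(y^2 - y - 12) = (y - 1)*(y + 2)*(y + 3)*(y - 4)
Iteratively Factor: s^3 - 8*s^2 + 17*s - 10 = (s - 1)*(s^2 - 7*s + 10) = (s - 5)*(s - 1)*(s - 2)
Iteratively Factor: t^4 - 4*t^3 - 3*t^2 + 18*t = (t - 3)*(t^3 - t^2 - 6*t) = t*(t - 3)*(t^2 - t - 6) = t*(t - 3)*(t + 2)*(t - 3)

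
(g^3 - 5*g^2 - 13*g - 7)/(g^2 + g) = g - 6 - 7/g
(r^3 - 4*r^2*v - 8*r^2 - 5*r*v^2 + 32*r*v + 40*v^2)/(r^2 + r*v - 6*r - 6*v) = (r^2 - 5*r*v - 8*r + 40*v)/(r - 6)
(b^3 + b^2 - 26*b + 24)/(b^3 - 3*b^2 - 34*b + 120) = (b - 1)/(b - 5)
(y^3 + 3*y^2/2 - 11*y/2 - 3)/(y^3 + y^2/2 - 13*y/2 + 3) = (2*y + 1)/(2*y - 1)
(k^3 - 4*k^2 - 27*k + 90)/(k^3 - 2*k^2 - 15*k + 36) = (k^2 - k - 30)/(k^2 + k - 12)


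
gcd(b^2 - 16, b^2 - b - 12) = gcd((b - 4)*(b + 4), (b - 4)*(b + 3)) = b - 4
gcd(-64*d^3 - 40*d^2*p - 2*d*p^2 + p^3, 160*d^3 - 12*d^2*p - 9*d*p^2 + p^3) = -32*d^2 - 4*d*p + p^2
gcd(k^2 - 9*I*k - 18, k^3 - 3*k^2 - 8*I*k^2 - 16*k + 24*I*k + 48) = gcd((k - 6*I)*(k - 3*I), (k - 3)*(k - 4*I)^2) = 1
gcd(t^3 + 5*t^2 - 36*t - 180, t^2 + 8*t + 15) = t + 5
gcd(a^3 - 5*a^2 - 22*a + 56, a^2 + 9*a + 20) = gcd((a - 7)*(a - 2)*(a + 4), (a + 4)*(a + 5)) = a + 4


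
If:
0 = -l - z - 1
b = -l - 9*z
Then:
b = 1 - 8*z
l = -z - 1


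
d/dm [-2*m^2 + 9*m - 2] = 9 - 4*m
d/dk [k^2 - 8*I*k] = 2*k - 8*I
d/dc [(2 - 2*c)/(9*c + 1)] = -20/(9*c + 1)^2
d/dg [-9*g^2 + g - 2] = 1 - 18*g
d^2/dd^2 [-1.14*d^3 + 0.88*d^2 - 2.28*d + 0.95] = 1.76 - 6.84*d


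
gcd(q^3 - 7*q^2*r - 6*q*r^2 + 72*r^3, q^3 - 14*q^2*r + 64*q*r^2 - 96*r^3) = q^2 - 10*q*r + 24*r^2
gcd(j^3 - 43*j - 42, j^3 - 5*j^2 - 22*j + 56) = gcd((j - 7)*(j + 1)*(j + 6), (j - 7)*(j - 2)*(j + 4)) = j - 7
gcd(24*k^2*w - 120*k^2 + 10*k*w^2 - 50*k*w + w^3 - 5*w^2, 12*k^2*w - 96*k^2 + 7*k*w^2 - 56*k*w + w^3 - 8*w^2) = 4*k + w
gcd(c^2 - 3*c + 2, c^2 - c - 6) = 1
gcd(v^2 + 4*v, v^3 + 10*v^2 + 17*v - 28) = v + 4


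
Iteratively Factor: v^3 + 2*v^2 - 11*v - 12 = (v - 3)*(v^2 + 5*v + 4) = (v - 3)*(v + 4)*(v + 1)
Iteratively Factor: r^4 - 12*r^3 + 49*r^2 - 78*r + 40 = (r - 2)*(r^3 - 10*r^2 + 29*r - 20) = (r - 2)*(r - 1)*(r^2 - 9*r + 20) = (r - 5)*(r - 2)*(r - 1)*(r - 4)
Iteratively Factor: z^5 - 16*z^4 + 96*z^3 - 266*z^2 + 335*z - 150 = (z - 5)*(z^4 - 11*z^3 + 41*z^2 - 61*z + 30) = (z - 5)*(z - 1)*(z^3 - 10*z^2 + 31*z - 30) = (z - 5)^2*(z - 1)*(z^2 - 5*z + 6) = (z - 5)^2*(z - 2)*(z - 1)*(z - 3)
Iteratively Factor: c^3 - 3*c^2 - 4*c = (c + 1)*(c^2 - 4*c) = c*(c + 1)*(c - 4)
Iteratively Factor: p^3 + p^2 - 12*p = (p - 3)*(p^2 + 4*p) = p*(p - 3)*(p + 4)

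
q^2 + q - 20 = (q - 4)*(q + 5)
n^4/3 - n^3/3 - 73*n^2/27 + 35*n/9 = n*(n/3 + 1)*(n - 7/3)*(n - 5/3)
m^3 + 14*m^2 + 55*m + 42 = (m + 1)*(m + 6)*(m + 7)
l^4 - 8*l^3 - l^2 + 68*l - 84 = (l - 7)*(l - 2)^2*(l + 3)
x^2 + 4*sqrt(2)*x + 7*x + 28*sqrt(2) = (x + 7)*(x + 4*sqrt(2))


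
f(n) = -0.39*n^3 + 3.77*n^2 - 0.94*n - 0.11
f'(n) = -1.17*n^2 + 7.54*n - 0.94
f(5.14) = 41.70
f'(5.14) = 6.90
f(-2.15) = 23.21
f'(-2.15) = -22.56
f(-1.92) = 18.35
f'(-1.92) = -19.73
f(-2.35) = 27.98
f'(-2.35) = -25.12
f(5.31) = 42.81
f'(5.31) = 6.11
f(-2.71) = 37.89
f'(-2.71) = -29.97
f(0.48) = 0.26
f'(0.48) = 2.41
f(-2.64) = 35.82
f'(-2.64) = -29.00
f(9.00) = 12.49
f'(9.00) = -27.85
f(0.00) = -0.11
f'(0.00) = -0.94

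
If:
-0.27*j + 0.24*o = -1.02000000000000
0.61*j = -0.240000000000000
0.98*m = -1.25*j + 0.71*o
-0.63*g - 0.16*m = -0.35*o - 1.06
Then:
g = -0.19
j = -0.39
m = -2.90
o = -4.69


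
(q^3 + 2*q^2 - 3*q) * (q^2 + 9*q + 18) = q^5 + 11*q^4 + 33*q^3 + 9*q^2 - 54*q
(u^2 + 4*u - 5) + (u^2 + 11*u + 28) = 2*u^2 + 15*u + 23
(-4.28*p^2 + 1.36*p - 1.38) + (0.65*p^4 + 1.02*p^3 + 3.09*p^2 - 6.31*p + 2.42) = 0.65*p^4 + 1.02*p^3 - 1.19*p^2 - 4.95*p + 1.04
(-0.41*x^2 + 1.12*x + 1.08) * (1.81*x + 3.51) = -0.7421*x^3 + 0.5881*x^2 + 5.886*x + 3.7908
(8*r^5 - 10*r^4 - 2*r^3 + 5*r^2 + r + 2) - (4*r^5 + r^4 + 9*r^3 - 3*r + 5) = 4*r^5 - 11*r^4 - 11*r^3 + 5*r^2 + 4*r - 3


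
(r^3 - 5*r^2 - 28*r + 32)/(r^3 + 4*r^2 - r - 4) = (r - 8)/(r + 1)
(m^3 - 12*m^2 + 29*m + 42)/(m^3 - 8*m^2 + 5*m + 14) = (m - 6)/(m - 2)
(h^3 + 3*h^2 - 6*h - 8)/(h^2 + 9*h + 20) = (h^2 - h - 2)/(h + 5)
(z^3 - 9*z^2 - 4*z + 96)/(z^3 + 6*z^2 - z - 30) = (z^2 - 12*z + 32)/(z^2 + 3*z - 10)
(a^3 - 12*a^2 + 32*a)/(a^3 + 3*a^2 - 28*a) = (a - 8)/(a + 7)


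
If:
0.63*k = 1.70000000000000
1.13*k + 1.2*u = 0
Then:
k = 2.70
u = -2.54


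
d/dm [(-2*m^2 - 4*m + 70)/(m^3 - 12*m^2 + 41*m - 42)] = 2*(m^4 + 4*m^3 - 170*m^2 + 924*m - 1351)/(m^6 - 24*m^5 + 226*m^4 - 1068*m^3 + 2689*m^2 - 3444*m + 1764)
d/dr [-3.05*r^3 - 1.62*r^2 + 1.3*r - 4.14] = -9.15*r^2 - 3.24*r + 1.3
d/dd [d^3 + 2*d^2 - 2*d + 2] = 3*d^2 + 4*d - 2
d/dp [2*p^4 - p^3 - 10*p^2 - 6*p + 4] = 8*p^3 - 3*p^2 - 20*p - 6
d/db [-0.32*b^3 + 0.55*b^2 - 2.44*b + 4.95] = -0.96*b^2 + 1.1*b - 2.44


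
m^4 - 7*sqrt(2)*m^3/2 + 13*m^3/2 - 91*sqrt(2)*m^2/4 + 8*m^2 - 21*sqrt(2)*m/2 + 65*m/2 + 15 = (m + 1/2)*(m + 6)*(m - 5*sqrt(2)/2)*(m - sqrt(2))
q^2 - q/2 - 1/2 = (q - 1)*(q + 1/2)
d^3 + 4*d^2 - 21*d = d*(d - 3)*(d + 7)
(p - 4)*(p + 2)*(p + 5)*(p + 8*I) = p^4 + 3*p^3 + 8*I*p^3 - 18*p^2 + 24*I*p^2 - 40*p - 144*I*p - 320*I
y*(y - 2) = y^2 - 2*y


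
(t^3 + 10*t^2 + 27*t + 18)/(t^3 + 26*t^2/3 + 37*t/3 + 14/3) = 3*(t^2 + 9*t + 18)/(3*t^2 + 23*t + 14)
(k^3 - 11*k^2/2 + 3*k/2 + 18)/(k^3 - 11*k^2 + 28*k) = (2*k^2 - 3*k - 9)/(2*k*(k - 7))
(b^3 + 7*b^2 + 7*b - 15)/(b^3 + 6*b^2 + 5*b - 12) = (b + 5)/(b + 4)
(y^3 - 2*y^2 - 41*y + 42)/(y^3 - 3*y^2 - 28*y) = (y^2 + 5*y - 6)/(y*(y + 4))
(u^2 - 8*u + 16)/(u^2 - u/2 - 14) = 2*(u - 4)/(2*u + 7)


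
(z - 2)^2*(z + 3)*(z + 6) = z^4 + 5*z^3 - 14*z^2 - 36*z + 72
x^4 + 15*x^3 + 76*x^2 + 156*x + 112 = (x + 2)^2*(x + 4)*(x + 7)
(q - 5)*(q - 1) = q^2 - 6*q + 5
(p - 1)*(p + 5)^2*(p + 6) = p^4 + 15*p^3 + 69*p^2 + 65*p - 150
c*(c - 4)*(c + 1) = c^3 - 3*c^2 - 4*c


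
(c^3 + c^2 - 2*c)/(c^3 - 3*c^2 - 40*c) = (-c^2 - c + 2)/(-c^2 + 3*c + 40)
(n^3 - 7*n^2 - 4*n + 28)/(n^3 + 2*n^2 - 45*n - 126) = (n^2 - 4)/(n^2 + 9*n + 18)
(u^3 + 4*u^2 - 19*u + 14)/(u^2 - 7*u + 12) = (u^3 + 4*u^2 - 19*u + 14)/(u^2 - 7*u + 12)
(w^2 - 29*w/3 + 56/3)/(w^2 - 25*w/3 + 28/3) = (3*w - 8)/(3*w - 4)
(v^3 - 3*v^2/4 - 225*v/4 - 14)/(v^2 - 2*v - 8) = (-4*v^3 + 3*v^2 + 225*v + 56)/(4*(-v^2 + 2*v + 8))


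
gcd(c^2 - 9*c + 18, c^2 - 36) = c - 6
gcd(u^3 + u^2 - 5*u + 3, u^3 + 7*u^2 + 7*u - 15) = u^2 + 2*u - 3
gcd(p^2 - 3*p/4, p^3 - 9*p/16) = p^2 - 3*p/4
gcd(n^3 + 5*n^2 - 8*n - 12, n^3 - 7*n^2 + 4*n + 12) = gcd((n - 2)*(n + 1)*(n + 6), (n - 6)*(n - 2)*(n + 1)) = n^2 - n - 2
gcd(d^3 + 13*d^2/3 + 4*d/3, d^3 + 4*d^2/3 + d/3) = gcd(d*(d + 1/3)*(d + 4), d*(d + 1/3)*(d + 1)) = d^2 + d/3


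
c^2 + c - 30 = (c - 5)*(c + 6)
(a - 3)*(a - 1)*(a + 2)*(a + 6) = a^4 + 4*a^3 - 17*a^2 - 24*a + 36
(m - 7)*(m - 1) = m^2 - 8*m + 7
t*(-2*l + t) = -2*l*t + t^2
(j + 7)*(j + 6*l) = j^2 + 6*j*l + 7*j + 42*l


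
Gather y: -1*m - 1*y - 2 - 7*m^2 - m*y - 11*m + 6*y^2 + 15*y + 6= -7*m^2 - 12*m + 6*y^2 + y*(14 - m) + 4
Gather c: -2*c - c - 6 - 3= -3*c - 9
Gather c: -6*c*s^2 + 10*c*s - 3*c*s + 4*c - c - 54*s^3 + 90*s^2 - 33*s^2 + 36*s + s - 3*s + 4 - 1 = c*(-6*s^2 + 7*s + 3) - 54*s^3 + 57*s^2 + 34*s + 3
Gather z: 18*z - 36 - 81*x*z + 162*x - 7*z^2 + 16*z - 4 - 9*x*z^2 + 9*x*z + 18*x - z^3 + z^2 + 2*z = 180*x - z^3 + z^2*(-9*x - 6) + z*(36 - 72*x) - 40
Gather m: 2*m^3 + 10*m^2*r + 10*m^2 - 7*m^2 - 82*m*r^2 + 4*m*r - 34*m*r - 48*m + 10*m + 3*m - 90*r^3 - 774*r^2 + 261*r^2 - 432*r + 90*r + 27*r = 2*m^3 + m^2*(10*r + 3) + m*(-82*r^2 - 30*r - 35) - 90*r^3 - 513*r^2 - 315*r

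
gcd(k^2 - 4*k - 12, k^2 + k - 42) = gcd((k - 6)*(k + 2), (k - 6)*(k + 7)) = k - 6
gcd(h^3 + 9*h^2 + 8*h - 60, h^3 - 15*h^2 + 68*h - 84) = h - 2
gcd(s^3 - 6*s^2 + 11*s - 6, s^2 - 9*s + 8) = s - 1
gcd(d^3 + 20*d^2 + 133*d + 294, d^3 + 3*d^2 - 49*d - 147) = d + 7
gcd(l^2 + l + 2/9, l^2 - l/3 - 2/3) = l + 2/3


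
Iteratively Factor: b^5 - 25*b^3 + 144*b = (b)*(b^4 - 25*b^2 + 144) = b*(b - 4)*(b^3 + 4*b^2 - 9*b - 36) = b*(b - 4)*(b + 4)*(b^2 - 9) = b*(b - 4)*(b - 3)*(b + 4)*(b + 3)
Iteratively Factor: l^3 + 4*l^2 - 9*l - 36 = (l - 3)*(l^2 + 7*l + 12) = (l - 3)*(l + 4)*(l + 3)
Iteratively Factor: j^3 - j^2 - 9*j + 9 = (j - 3)*(j^2 + 2*j - 3) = (j - 3)*(j - 1)*(j + 3)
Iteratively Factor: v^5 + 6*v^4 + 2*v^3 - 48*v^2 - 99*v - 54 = (v + 1)*(v^4 + 5*v^3 - 3*v^2 - 45*v - 54) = (v + 1)*(v + 2)*(v^3 + 3*v^2 - 9*v - 27) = (v + 1)*(v + 2)*(v + 3)*(v^2 - 9) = (v + 1)*(v + 2)*(v + 3)^2*(v - 3)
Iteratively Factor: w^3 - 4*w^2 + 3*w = (w - 3)*(w^2 - w) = w*(w - 3)*(w - 1)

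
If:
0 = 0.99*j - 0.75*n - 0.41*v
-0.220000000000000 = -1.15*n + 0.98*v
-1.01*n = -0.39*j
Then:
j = -0.18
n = -0.07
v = -0.31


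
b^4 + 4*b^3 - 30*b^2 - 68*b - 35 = (b - 5)*(b + 1)^2*(b + 7)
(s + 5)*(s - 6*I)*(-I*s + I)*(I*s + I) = s^4 + 5*s^3 - 6*I*s^3 - s^2 - 30*I*s^2 - 5*s + 6*I*s + 30*I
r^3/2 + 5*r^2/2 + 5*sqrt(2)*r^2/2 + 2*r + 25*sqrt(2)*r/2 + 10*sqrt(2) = (r/2 + 1/2)*(r + 4)*(r + 5*sqrt(2))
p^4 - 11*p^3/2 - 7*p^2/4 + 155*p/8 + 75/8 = (p - 5)*(p - 5/2)*(p + 1/2)*(p + 3/2)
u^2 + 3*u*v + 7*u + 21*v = (u + 7)*(u + 3*v)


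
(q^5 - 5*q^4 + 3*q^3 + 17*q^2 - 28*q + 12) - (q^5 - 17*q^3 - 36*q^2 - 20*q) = -5*q^4 + 20*q^3 + 53*q^2 - 8*q + 12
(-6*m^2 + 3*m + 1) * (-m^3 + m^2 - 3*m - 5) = 6*m^5 - 9*m^4 + 20*m^3 + 22*m^2 - 18*m - 5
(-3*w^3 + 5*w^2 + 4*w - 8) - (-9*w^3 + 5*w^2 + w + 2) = 6*w^3 + 3*w - 10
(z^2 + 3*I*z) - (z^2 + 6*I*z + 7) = -3*I*z - 7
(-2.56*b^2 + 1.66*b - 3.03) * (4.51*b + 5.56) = -11.5456*b^3 - 6.747*b^2 - 4.4357*b - 16.8468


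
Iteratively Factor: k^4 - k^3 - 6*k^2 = (k + 2)*(k^3 - 3*k^2) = (k - 3)*(k + 2)*(k^2) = k*(k - 3)*(k + 2)*(k)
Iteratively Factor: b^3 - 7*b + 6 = (b - 2)*(b^2 + 2*b - 3) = (b - 2)*(b + 3)*(b - 1)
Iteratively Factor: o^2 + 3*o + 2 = (o + 1)*(o + 2)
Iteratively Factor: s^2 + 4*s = (s + 4)*(s)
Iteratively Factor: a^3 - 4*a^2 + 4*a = (a - 2)*(a^2 - 2*a) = a*(a - 2)*(a - 2)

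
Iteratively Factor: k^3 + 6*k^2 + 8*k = (k + 4)*(k^2 + 2*k) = (k + 2)*(k + 4)*(k)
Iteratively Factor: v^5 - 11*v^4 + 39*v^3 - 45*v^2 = (v - 5)*(v^4 - 6*v^3 + 9*v^2) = (v - 5)*(v - 3)*(v^3 - 3*v^2) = v*(v - 5)*(v - 3)*(v^2 - 3*v) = v*(v - 5)*(v - 3)^2*(v)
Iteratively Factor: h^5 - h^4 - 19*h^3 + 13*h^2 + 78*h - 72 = (h - 1)*(h^4 - 19*h^2 - 6*h + 72) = (h - 4)*(h - 1)*(h^3 + 4*h^2 - 3*h - 18) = (h - 4)*(h - 1)*(h + 3)*(h^2 + h - 6) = (h - 4)*(h - 1)*(h + 3)^2*(h - 2)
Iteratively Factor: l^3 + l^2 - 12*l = (l - 3)*(l^2 + 4*l) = l*(l - 3)*(l + 4)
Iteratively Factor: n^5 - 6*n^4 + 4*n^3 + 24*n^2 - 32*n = (n - 2)*(n^4 - 4*n^3 - 4*n^2 + 16*n) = (n - 4)*(n - 2)*(n^3 - 4*n) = n*(n - 4)*(n - 2)*(n^2 - 4) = n*(n - 4)*(n - 2)^2*(n + 2)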